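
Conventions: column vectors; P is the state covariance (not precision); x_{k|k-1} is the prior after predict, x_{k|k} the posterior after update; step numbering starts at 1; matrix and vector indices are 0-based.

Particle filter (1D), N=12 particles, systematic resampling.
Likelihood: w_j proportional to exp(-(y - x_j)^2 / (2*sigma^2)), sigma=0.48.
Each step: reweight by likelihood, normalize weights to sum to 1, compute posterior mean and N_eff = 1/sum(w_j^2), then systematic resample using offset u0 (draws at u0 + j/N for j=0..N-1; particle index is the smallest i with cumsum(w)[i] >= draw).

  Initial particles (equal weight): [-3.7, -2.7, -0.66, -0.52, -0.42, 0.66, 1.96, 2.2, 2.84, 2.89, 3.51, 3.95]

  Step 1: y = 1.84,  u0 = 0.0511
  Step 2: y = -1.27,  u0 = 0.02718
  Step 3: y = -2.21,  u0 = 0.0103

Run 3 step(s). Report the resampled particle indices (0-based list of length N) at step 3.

resampled_idx = [0, 1, 2, 3, 4, 5, 6, 7, 8, 9, 10, 11]

step 1: w=[0.0000, 0.0000, 0.0000, 0.0000, 0.0000, 0.0246, 0.4893, 0.3811, 0.0576, 0.0461, 0.0012, 0.0000]  mean=2.1150  Neff=2.5594  idx=[6, 6, 6, 6, 6, 6, 7, 7, 7, 7, 7, 9]
step 2: w=[0.1625, 0.1625, 0.1625, 0.1625, 0.1625, 0.1625, 0.0050, 0.0050, 0.0050, 0.0050, 0.0050, 0.0000]  mean=1.9660  Neff=6.3041  idx=[0, 0, 1, 1, 2, 2, 3, 3, 4, 4, 5, 5]
step 3: w=[0.0833, 0.0833, 0.0833, 0.0833, 0.0833, 0.0833, 0.0833, 0.0833, 0.0833, 0.0833, 0.0833, 0.0833]  mean=1.9600  Neff=12.0000  idx=[0, 1, 2, 3, 4, 5, 6, 7, 8, 9, 10, 11]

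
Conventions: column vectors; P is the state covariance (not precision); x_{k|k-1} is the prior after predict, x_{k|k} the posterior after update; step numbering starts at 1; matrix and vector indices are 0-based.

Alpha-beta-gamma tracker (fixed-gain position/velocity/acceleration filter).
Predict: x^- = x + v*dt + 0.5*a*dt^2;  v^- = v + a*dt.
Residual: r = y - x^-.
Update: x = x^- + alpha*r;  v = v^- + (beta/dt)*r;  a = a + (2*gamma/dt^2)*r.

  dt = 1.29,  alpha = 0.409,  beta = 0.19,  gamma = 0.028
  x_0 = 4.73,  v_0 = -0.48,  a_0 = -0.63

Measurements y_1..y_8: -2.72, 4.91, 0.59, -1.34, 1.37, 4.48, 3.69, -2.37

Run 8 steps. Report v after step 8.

step 1: x_pred=3.5866  r=-6.3066  x^+=1.0072  v^+=-2.2216  a^+=-0.8422
step 2: x_pred=-2.5594  r=7.4694  x^+=0.4956  v^+=-2.2079  a^+=-0.5909
step 3: x_pred=-2.8443  r=3.4343  x^+=-1.4396  v^+=-2.4643  a^+=-0.4753
step 4: x_pred=-5.0141  r=3.6741  x^+=-3.5114  v^+=-2.5363  a^+=-0.3517
step 5: x_pred=-7.0758  r=8.4458  x^+=-3.6215  v^+=-1.7460  a^+=-0.0674
step 6: x_pred=-5.9299  r=10.4099  x^+=-1.6723  v^+=-0.2997  a^+=0.2829
step 7: x_pred=-1.8236  r=5.5136  x^+=0.4315  v^+=0.8772  a^+=0.4684
step 8: x_pred=1.9528  r=-4.3228  x^+=0.1848  v^+=0.8448  a^+=0.3229

v_post = 0.8448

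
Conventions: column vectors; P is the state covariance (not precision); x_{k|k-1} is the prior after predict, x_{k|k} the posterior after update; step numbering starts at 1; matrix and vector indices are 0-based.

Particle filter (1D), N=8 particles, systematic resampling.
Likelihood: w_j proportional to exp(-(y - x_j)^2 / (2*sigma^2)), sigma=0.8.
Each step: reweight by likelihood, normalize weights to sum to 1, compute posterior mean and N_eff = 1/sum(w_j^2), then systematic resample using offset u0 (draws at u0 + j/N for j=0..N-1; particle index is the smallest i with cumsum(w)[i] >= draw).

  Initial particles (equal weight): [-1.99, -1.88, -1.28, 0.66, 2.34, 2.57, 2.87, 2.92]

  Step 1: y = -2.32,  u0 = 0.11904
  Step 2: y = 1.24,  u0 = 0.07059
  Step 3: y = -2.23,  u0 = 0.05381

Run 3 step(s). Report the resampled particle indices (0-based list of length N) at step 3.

step 1: w=[0.4158, 0.3892, 0.1945, 0.0004, 0.0000, 0.0000, 0.0000, 0.0000]  mean=-1.8079  Neff=2.7605  idx=[0, 0, 0, 1, 1, 1, 2, 2]
step 2: w=[0.0176, 0.0176, 0.0176, 0.0304, 0.0304, 0.0304, 0.4279, 0.4279]  mean=-1.3723  Neff=2.7031  idx=[3, 6, 6, 6, 6, 7, 7, 7]
step 3: w=[0.2081, 0.1131, 0.1131, 0.1131, 0.1131, 0.1131, 0.1131, 0.1131]  mean=-1.4048  Neff=7.5251  idx=[0, 0, 1, 2, 4, 5, 6, 7]

resampled_idx = [0, 0, 1, 2, 4, 5, 6, 7]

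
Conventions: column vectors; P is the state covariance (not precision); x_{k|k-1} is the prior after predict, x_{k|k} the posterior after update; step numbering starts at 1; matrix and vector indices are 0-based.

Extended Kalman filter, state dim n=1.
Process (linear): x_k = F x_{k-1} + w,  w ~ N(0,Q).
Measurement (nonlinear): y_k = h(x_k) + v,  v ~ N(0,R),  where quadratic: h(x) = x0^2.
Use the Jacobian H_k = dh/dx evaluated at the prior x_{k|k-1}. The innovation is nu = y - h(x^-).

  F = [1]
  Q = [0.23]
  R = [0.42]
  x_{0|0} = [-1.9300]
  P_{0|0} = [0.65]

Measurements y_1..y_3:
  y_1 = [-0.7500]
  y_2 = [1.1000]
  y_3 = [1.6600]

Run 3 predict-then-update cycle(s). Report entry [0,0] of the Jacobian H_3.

step 1: x^-=[-1.9300]  P^-=[0.8800]  H_jac=[-3.8600]  S=[13.5316]  K=[-0.2510]  nu=[-4.4749]  x^+=[-0.8067]  P^+=[0.0273]
step 2: x^-=[-0.8067]  P^-=[0.2573]  H_jac=[-1.6134]  S=[1.0898]  K=[-0.3809]  nu=[0.4493]  x^+=[-0.9778]  P^+=[0.0992]
step 3: x^-=[-0.9778]  P^-=[0.3292]  H_jac=[-1.9557]  S=[1.6789]  K=[-0.3834]  nu=[0.7039]  x^+=[-1.2477]  P^+=[0.0823]

H_jac[0,0] = -1.9557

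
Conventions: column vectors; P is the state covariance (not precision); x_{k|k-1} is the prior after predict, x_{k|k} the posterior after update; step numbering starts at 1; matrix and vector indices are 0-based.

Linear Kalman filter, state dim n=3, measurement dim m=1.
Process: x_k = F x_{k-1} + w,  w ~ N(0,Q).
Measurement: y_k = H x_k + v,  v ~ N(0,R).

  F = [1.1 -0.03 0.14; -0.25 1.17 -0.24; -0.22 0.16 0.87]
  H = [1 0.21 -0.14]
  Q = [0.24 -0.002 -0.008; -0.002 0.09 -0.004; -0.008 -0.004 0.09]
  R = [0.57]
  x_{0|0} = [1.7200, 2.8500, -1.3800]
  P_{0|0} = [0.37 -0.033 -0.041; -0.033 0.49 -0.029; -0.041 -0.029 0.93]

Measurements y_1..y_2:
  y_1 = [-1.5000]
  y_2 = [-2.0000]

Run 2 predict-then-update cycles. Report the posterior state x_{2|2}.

x_post = [-1.8115, 4.2203, 0.2549]

step 1: x^-=[1.6133, 3.2357, -1.1230]  P^-=[0.6962 -0.1876 -0.0305; -0.1876 0.8681 -0.0979; -0.0305 -0.0979 0.8343]  S=[1.2563]  K=[0.5262; 0.0067; -0.1336]  nu=[-3.9500]  x^+=[-0.4651, 3.2093, -0.5951]  P^+=[0.3483 -0.1920 0.0578; -0.1920 0.8681 -0.0968; 0.0578 -0.0968 0.8119]
step 2: x^-=[-0.6912, 4.0140, 0.0980]  P^-=[0.7095 -0.4380 0.0213; -0.4380 1.5205 -0.0391; 0.0213 -0.0391 0.7080]  S=[1.1728]  K=[0.5240; -0.0965; -0.0734]  nu=[-2.1380]  x^+=[-1.8115, 4.2203, 0.2549]  P^+=[0.3875 -0.3787 0.0664; -0.3787 1.5096 -0.0474; 0.0664 -0.0474 0.7017]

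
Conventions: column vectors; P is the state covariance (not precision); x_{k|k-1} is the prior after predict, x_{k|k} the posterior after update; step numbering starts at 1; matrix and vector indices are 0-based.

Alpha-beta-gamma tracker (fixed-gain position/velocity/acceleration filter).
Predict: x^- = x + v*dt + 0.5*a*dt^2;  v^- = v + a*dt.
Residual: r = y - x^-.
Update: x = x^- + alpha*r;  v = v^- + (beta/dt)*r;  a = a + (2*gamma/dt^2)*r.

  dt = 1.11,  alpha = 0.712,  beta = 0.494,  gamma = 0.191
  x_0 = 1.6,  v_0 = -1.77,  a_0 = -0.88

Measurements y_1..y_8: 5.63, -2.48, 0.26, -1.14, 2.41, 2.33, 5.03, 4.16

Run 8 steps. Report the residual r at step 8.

step 1: x_pred=-0.9068  r=6.5368  x^+=3.7474  v^+=0.1624  a^+=1.1467
step 2: x_pred=4.6340  r=-7.1140  x^+=-0.4312  v^+=-1.7309  a^+=-1.0590
step 3: x_pred=-3.0048  r=3.2648  x^+=-0.6803  v^+=-1.4533  a^+=-0.0467
step 4: x_pred=-2.3223  r=1.1823  x^+=-1.4805  v^+=-0.9791  a^+=0.3198
step 5: x_pred=-2.3702  r=4.7802  x^+=1.0333  v^+=1.5033  a^+=1.8019
step 6: x_pred=3.8120  r=-1.4820  x^+=2.7568  v^+=2.8438  a^+=1.3424
step 7: x_pred=6.7405  r=-1.7105  x^+=5.5226  v^+=3.5726  a^+=0.8121
step 8: x_pred=9.9885  r=-5.8285  x^+=5.8386  v^+=1.8801  a^+=-0.9950

resid = -5.8285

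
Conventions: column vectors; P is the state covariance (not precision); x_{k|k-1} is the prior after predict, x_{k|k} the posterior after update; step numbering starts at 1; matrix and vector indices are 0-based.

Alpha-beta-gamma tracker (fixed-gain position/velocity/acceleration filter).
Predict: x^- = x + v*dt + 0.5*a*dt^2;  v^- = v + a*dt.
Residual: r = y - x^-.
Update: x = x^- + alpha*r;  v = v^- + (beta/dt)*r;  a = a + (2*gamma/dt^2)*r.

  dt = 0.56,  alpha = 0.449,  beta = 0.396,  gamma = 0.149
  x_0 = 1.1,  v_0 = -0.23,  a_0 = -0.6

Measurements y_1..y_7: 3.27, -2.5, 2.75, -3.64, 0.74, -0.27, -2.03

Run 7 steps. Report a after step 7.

a_post = 2.5145

step 1: x_pred=0.8771  r=2.3929  x^+=1.9515  v^+=1.1261  a^+=1.6738
step 2: x_pred=2.8446  r=-5.3446  x^+=0.4449  v^+=-1.7159  a^+=-3.4049
step 3: x_pred=-1.0499  r=3.7999  x^+=0.6562  v^+=-0.9356  a^+=0.2060
step 4: x_pred=0.1646  r=-3.8046  x^+=-1.5437  v^+=-3.5106  a^+=-3.4093
step 5: x_pred=-4.0442  r=4.7842  x^+=-1.8961  v^+=-2.0367  a^+=1.1369
step 6: x_pred=-2.8584  r=2.5884  x^+=-1.6962  v^+=0.4303  a^+=3.5965
step 7: x_pred=-0.8913  r=-1.1387  x^+=-1.4026  v^+=1.6391  a^+=2.5145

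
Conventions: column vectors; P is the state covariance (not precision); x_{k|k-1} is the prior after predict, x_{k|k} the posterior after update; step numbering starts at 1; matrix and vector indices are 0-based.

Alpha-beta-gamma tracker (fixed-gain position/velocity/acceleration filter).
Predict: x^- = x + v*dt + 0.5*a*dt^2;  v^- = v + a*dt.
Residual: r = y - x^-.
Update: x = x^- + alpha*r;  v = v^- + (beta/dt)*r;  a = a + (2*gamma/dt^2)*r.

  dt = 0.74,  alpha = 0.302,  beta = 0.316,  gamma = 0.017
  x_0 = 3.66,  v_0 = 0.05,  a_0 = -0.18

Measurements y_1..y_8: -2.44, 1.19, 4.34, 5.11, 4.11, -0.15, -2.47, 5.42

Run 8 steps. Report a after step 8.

a_post = -0.1216

step 1: x_pred=3.6477  r=-6.0877  x^+=1.8092  v^+=-2.6828  a^+=-0.5580
step 2: x_pred=-0.3288  r=1.5188  x^+=0.1299  v^+=-2.4471  a^+=-0.4637
step 3: x_pred=-1.8080  r=6.1480  x^+=0.0487  v^+=-0.1649  a^+=-0.0820
step 4: x_pred=-0.0958  r=5.2058  x^+=1.4764  v^+=1.9974  a^+=0.2413
step 5: x_pred=3.0205  r=1.0895  x^+=3.3496  v^+=2.6412  a^+=0.3089
step 6: x_pred=5.3886  r=-5.5386  x^+=3.7160  v^+=0.5047  a^+=-0.0350
step 7: x_pred=4.0798  r=-6.5498  x^+=2.1018  v^+=-2.3182  a^+=-0.4417
step 8: x_pred=0.2654  r=5.1546  x^+=1.8221  v^+=-0.4439  a^+=-0.1216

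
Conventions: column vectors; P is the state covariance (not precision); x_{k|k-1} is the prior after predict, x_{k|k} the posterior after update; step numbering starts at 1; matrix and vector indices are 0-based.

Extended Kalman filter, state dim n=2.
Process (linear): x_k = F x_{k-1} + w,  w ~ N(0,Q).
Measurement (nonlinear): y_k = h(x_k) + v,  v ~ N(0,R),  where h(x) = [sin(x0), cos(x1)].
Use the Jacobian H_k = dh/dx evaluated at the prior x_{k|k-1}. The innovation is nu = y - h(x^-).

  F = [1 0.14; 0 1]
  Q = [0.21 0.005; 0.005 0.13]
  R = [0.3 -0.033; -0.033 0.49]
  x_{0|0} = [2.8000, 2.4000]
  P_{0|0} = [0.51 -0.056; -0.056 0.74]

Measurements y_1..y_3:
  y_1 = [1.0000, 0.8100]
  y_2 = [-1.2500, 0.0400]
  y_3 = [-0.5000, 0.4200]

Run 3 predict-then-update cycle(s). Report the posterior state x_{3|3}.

x_post = [3.7454, 1.3686]

step 1: x^-=[3.1360, 2.4000]  P^-=[0.7188 0.0526; 0.0526 0.8700]  H_jac=[-1.0000 0.0000; 0.0000 -0.6755]  S=[1.0188 0.0025; 0.0025 0.8869]  K=[-0.7055 -0.0380; -0.0500 -0.6624]  nu=[0.9944, 1.5474]  x^+=[2.3756, 1.3253]  P^+=[0.2104 -0.0069; -0.0069 0.4781]
step 2: x^-=[2.5612, 1.3253]  P^-=[0.4278 0.0651; 0.0651 0.6081]  H_jac=[-0.8362 0.0000; 0.0000 -0.9700]  S=[0.5992 0.0198; 0.0198 1.0622]  K=[-0.5955 -0.0483; -0.0725 -0.5540]  nu=[-1.7984, -0.2031]  x^+=[3.6419, 1.5682]  P^+=[0.2117 0.0042; 0.0042 0.2774]
step 3: x^-=[3.8615, 1.5682]  P^-=[0.4283 0.0480; 0.0480 0.4074]  H_jac=[-0.7519 0.0000; 0.0000 -1.0000]  S=[0.5422 0.0031; 0.0031 0.8974]  K=[-0.5937 -0.0514; -0.0640 -0.4537]  nu=[0.1593, 0.4174]  x^+=[3.7454, 1.3686]  P^+=[0.2346 0.0056; 0.0056 0.2202]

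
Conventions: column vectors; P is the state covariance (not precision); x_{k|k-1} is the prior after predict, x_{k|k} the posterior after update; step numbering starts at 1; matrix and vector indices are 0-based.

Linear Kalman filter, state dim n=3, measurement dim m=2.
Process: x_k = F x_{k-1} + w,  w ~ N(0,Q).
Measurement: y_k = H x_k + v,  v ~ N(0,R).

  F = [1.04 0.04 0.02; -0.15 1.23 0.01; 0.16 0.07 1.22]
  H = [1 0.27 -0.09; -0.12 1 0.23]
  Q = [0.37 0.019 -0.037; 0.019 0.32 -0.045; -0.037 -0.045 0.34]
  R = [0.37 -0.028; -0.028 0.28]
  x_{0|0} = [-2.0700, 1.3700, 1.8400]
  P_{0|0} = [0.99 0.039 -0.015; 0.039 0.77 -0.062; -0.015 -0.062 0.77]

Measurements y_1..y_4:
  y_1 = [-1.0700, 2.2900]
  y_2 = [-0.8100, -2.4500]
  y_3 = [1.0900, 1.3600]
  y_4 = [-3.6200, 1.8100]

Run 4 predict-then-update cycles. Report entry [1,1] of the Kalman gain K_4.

K[1,1] = 0.6702

step 1: x^-=[-2.0612, 2.0140, 2.0095]  P^-=[1.4448 -0.0494 0.1296; -0.0494 1.4914 -0.0762; 0.1296 -0.0762 1.4996]  S=[1.8894 0.1558; 0.1558 1.8412]  K=[0.7655 -0.1696; 0.1252 0.7931; -0.0252 0.1397]  nu=[0.6283, -0.4335]  x^+=[-1.5068, 1.7488, 1.9331]  P^+=[0.3253 -0.0741 0.1924; -0.0741 0.2726 -0.2737; 0.1924 -0.2737 1.4636]
step 2: x^-=[-1.4584, 2.3964, 2.2397]  P^-=[0.7243 -0.1178 0.2787; -0.1178 0.7600 -0.4711; 0.2787 -0.4711 2.5548]  S=[1.0795 0.0036; 0.0036 0.9817]  K=[0.6187 -0.1456; 0.1179 0.6777; -0.0730 0.0848]  nu=[0.2030, -5.5365]  x^+=[-0.5270, -1.3318, 1.7552]  P^+=[0.2909 -0.1012 0.3393; -0.1012 0.2935 -0.5181; 0.3393 -0.5181 2.5420]
step 3: x^-=[-0.5662, -1.5416, 1.9638]  P^-=[0.6910 -0.1507 0.4718; -0.1507 0.7944 -0.8540; 0.4718 -0.8540 4.1741]  S=[1.0279 0.0088; 0.0088 0.9224]  K=[0.5925 -0.1413; 0.1311 0.6666; -0.1312 0.0548]  nu=[2.2492, 2.3819]  x^+=[0.4300, 0.3412, 1.7992]  P^+=[0.3131 -0.1470 0.5585; -0.1470 0.3653 -0.8693; 0.5585 -0.8693 4.1538]
step 4: x^-=[0.4968, 0.3731, 2.2877]  P^-=[0.7206 -0.2158 0.7726; -0.2158 0.9113 -1.4042; 0.7726 -1.4042 6.5985]  S=[1.0231 0.0114; 0.0114 0.9139]  K=[0.5810 -0.1436; 0.1456 0.6702; -0.1962 0.0251]  nu=[-4.0117, 0.9703]  x^+=[-1.9732, 0.4393, 3.0992]  P^+=[0.3583 -0.2186 0.8920; -0.2186 0.4768 -1.3889; 0.8920 -1.3889 6.5587]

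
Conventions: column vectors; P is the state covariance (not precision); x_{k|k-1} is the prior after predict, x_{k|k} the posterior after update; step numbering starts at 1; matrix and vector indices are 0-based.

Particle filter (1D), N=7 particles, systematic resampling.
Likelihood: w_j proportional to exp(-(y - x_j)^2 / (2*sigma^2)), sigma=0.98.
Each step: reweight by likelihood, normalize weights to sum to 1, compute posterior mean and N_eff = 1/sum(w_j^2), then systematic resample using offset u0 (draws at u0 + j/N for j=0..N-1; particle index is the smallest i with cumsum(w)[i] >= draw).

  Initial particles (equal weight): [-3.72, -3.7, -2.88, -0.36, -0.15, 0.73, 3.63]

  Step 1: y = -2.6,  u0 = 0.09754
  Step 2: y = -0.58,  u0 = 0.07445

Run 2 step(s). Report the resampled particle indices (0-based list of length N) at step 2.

resampled_idx = [4, 6, 6, 6, 6, 6, 6]

step 1: w=[0.2439, 0.2496, 0.4500, 0.0344, 0.0206, 0.0015, 0.0000]  mean=-3.1415  Neff=3.0683  idx=[0, 0, 1, 2, 2, 2, 3]
step 2: w=[0.0050, 0.0050, 0.0053, 0.0538, 0.0538, 0.0538, 0.8234]  mean=-0.8177  Neff=1.4561  idx=[4, 6, 6, 6, 6, 6, 6]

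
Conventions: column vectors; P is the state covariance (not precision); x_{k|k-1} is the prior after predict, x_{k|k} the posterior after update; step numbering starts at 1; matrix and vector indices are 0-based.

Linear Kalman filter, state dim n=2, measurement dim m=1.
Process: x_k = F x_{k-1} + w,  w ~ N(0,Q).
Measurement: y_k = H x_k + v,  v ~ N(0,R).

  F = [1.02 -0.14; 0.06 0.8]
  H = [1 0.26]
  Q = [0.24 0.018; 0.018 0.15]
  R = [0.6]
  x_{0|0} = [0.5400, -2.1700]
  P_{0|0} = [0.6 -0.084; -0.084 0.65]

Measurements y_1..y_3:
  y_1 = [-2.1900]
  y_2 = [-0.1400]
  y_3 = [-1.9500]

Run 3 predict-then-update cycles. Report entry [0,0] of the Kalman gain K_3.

step 1: x^-=[0.8546, -1.7036]  P^-=[0.9010 -0.0859; -0.0859 0.5601]  S=[1.4942]  K=[0.5880; 0.0400]  nu=[-2.6017]  x^+=[-0.6753, -1.8076]  P^+=[0.3843 -0.1210; -0.1210 0.5577]
step 2: x^-=[-0.4357, -1.4866]  P^-=[0.6853 -0.1187; -0.1187 0.4967]  S=[1.2572]  K=[0.5206; 0.0083]  nu=[0.6823]  x^+=[-0.0806, -1.4809]  P^+=[0.3446 -0.1241; -0.1241 0.4966]
step 3: x^-=[0.1251, -1.1896]  P^-=[0.6437 -0.1168; -0.1168 0.4572]  S=[1.2139]  K=[0.5053; 0.0017]  nu=[-1.7659]  x^+=[-0.7671, -1.1926]  P^+=[0.3338 -0.1178; -0.1178 0.4572]

K[0,0] = 0.5053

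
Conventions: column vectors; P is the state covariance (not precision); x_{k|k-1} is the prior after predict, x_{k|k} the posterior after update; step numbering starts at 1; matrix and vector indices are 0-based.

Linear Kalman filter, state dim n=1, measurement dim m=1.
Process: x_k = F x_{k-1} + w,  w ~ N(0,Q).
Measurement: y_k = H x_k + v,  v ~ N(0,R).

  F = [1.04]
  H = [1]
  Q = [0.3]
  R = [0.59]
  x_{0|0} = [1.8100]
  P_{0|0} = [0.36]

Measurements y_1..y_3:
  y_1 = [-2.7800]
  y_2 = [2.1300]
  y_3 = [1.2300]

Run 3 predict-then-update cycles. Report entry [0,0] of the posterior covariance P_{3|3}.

P_post[0,0] = 0.3054

step 1: x^-=[1.8824]  P^-=[0.6894]  S=[1.2794]  K=[0.5388]  nu=[-4.6624]  x^+=[-0.6299]  P^+=[0.3179]
step 2: x^-=[-0.6551]  P^-=[0.6439]  S=[1.2339]  K=[0.5218]  nu=[2.7851]  x^+=[0.7982]  P^+=[0.3079]
step 3: x^-=[0.8302]  P^-=[0.6330]  S=[1.2230]  K=[0.5176]  nu=[0.3998]  x^+=[1.0371]  P^+=[0.3054]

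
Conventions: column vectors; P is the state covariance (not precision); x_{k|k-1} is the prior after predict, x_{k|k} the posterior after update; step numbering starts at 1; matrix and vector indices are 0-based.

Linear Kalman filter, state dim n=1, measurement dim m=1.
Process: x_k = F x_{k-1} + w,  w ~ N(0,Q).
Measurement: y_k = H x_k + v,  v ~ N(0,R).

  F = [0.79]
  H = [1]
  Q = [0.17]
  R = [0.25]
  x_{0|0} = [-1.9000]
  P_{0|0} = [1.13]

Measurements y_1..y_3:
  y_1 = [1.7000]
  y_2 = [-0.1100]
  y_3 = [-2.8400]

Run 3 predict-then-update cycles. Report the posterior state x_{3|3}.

x_post = [-1.3130]

step 1: x^-=[-1.5010]  P^-=[0.8752]  S=[1.1252]  K=[0.7778]  nu=[3.2010]  x^+=[0.9888]  P^+=[0.1945]
step 2: x^-=[0.7812]  P^-=[0.2914]  S=[0.5414]  K=[0.5382]  nu=[-0.8912]  x^+=[0.3015]  P^+=[0.1346]
step 3: x^-=[0.2382]  P^-=[0.2540]  S=[0.5040]  K=[0.5039]  nu=[-3.0782]  x^+=[-1.3130]  P^+=[0.1260]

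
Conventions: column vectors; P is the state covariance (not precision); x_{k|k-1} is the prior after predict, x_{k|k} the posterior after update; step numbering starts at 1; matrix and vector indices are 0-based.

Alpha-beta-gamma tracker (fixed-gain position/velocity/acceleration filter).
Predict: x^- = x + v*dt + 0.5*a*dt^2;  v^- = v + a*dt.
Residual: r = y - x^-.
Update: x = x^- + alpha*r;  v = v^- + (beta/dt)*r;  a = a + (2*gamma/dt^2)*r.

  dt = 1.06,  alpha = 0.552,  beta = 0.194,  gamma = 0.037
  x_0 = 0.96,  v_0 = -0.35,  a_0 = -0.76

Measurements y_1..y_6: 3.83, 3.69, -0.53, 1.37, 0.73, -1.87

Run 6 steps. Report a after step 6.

a_post = -0.1873

step 1: x_pred=0.1620  r=3.6680  x^+=2.1868  v^+=-0.4843  a^+=-0.5184
step 2: x_pred=1.3821  r=2.3079  x^+=2.6561  v^+=-0.6114  a^+=-0.3664
step 3: x_pred=1.8021  r=-2.3321  x^+=0.5148  v^+=-1.4267  a^+=-0.5200
step 4: x_pred=-1.2897  r=2.6597  x^+=0.1785  v^+=-1.4911  a^+=-0.3449
step 5: x_pred=-1.5959  r=2.3259  x^+=-0.3120  v^+=-1.4310  a^+=-0.1917
step 6: x_pred=-1.9366  r=0.0666  x^+=-1.8998  v^+=-1.6220  a^+=-0.1873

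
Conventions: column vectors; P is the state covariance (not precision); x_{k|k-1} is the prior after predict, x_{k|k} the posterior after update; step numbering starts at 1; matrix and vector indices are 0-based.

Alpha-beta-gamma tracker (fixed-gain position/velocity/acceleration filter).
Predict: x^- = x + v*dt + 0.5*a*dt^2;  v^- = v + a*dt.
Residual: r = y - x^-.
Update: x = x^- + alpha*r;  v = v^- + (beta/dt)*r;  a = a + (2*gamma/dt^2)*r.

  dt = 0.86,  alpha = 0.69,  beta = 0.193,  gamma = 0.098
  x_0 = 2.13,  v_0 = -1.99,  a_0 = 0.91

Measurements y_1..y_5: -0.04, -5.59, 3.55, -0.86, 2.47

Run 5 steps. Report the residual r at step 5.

resid = 1.3872

step 1: x_pred=0.7551  r=-0.7951  x^+=0.2065  v^+=-1.3858  a^+=0.6993
step 2: x_pred=-0.7267  r=-4.8633  x^+=-4.0824  v^+=-1.8759  a^+=-0.5895
step 3: x_pred=-5.9136  r=9.4636  x^+=0.6163  v^+=-0.2590  a^+=1.9184
step 4: x_pred=1.1029  r=-1.9629  x^+=-0.2515  v^+=0.9503  a^+=1.3982
step 5: x_pred=1.0828  r=1.3872  x^+=2.0400  v^+=2.4641  a^+=1.7658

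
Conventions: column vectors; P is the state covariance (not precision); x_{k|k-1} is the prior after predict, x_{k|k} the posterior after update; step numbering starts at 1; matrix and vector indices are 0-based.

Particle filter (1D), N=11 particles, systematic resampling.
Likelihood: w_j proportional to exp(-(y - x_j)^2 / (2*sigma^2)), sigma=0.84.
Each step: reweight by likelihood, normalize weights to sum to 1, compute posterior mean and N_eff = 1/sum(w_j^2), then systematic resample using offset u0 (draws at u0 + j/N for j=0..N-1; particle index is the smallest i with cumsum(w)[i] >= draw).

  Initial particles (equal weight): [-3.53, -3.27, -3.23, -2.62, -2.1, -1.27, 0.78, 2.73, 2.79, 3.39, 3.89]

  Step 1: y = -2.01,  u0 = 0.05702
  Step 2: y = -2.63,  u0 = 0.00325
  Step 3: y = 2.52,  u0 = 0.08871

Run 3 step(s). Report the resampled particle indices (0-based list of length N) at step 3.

step 1: w=[0.0587, 0.0980, 0.1051, 0.2319, 0.3002, 0.2048, 0.0012, 0.0000, 0.0000, 0.0000, 0.0000]  mean=-2.3646  Neff=4.7631  idx=[0, 1, 2, 3, 3, 4, 4, 4, 4, 5, 5]
step 2: w=[0.0713, 0.0947, 0.0980, 0.1265, 0.1265, 0.1037, 0.1037, 0.1037, 0.1037, 0.0341, 0.0341]  mean=-2.4984  Neff=9.9010  idx=[0, 1, 2, 3, 3, 4, 5, 6, 7, 7, 8]
step 3: w=[0.0000, 0.0000, 0.0000, 0.0054, 0.0054, 0.0054, 0.1967, 0.1967, 0.1967, 0.1967, 0.1967]  mean=-2.1085  Neff=5.1645  idx=[6, 6, 7, 7, 8, 8, 9, 9, 10, 10, 10]

resampled_idx = [6, 6, 7, 7, 8, 8, 9, 9, 10, 10, 10]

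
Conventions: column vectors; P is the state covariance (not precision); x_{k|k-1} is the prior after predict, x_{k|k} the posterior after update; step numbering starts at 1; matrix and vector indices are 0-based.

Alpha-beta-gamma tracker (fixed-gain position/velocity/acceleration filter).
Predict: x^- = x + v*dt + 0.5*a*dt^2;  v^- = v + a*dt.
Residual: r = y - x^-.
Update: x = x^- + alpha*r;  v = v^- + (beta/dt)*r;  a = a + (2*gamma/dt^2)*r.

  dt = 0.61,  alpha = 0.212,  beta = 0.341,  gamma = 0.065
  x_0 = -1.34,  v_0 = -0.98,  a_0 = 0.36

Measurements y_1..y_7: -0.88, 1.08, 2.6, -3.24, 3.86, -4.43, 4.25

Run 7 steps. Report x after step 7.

x_post = 1.2230

step 1: x_pred=-1.8708  r=0.9908  x^+=-1.6608  v^+=-0.2065  a^+=0.7062
step 2: x_pred=-1.6554  r=2.7354  x^+=-1.0755  v^+=1.7534  a^+=1.6618
step 3: x_pred=0.3033  r=2.2967  x^+=0.7902  v^+=4.0510  a^+=2.4642
step 4: x_pred=3.7197  r=-6.9597  x^+=2.2443  v^+=1.6635  a^+=0.0327
step 5: x_pred=3.2651  r=0.5949  x^+=3.3912  v^+=2.0160  a^+=0.2405
step 6: x_pred=4.6658  r=-9.0958  x^+=2.7375  v^+=-2.9219  a^+=-2.9372
step 7: x_pred=0.4086  r=3.8414  x^+=1.2230  v^+=-2.5662  a^+=-1.5952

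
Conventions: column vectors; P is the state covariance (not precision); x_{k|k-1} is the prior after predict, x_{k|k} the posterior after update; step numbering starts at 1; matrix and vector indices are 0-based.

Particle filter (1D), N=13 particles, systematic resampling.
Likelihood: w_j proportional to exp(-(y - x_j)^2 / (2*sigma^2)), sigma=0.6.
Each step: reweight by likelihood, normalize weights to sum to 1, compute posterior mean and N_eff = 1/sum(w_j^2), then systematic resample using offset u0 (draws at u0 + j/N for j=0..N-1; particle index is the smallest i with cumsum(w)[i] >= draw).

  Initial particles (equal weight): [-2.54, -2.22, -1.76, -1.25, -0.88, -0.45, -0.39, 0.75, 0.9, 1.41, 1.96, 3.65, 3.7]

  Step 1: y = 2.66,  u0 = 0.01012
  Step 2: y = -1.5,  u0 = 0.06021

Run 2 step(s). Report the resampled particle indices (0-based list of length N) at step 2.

resampled_idx = [0, 0, 0, 0, 0, 0, 0, 0, 0, 0, 0, 0, 1]

step 1: w=[0.0000, 0.0000, 0.0000, 0.0000, 0.0000, 0.0000, 0.0000, 0.0056, 0.0121, 0.1020, 0.4524, 0.2290, 0.1989]  mean=2.6174  Neff=3.2550  idx=[8, 9, 10, 10, 10, 10, 10, 10, 11, 11, 11, 12, 12]
step 2: w=[0.9762, 0.0227, 0.0002, 0.0002, 0.0002, 0.0002, 0.0002, 0.0002, 0.0000, 0.0000, 0.0000, 0.0000, 0.0000]  mean=0.9127  Neff=1.0487  idx=[0, 0, 0, 0, 0, 0, 0, 0, 0, 0, 0, 0, 1]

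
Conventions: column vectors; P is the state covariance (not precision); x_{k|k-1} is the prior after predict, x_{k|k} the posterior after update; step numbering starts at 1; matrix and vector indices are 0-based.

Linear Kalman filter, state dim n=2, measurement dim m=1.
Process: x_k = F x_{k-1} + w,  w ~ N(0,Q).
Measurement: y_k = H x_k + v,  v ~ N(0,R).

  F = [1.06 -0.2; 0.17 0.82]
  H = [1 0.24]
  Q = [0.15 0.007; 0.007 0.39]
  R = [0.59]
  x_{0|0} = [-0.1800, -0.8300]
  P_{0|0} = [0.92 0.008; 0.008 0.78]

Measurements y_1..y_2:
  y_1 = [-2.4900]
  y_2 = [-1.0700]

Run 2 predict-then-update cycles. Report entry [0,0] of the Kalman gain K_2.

K[0,0] = 0.5241

step 1: x^-=[-0.0248, -0.7112]  P^-=[1.2115 0.0515; 0.0515 0.9433]  S=[1.8806]  K=[0.6508; 0.1478]  nu=[-2.2945]  x^+=[-1.5181, -1.0503]  P^+=[0.4150 -0.1293; -0.1293 0.9022]
step 2: x^-=[-1.3991, -1.1193]  P^-=[0.7072 -0.1742; -0.1742 0.9726]  S=[1.2696]  K=[0.5241; 0.0466]  nu=[0.5977]  x^+=[-1.0858, -1.0914]  P^+=[0.3585 -0.2052; -0.2052 0.9698]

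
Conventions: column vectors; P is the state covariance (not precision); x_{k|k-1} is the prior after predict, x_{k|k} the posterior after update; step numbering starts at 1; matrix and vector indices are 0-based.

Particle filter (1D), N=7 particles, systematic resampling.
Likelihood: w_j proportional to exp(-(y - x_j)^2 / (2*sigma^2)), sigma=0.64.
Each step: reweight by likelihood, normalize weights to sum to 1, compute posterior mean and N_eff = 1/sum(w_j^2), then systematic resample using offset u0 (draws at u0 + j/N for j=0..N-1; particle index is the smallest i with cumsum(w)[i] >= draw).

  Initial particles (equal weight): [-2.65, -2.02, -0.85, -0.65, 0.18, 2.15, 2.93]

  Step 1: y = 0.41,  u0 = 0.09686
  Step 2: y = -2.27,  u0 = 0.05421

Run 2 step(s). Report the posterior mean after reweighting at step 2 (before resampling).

post_mean = -0.7609

step 1: w=[0.0000, 0.0005, 0.1058, 0.1864, 0.6887, 0.0182, 0.0003]  mean=-0.0481  Neff=1.9209  idx=[2, 3, 4, 4, 4, 4, 4]
step 2: w=[0.6602, 0.3143, 0.0051, 0.0051, 0.0051, 0.0051, 0.0051]  mean=-0.7609  Neff=1.8697  idx=[0, 0, 0, 0, 0, 1, 1]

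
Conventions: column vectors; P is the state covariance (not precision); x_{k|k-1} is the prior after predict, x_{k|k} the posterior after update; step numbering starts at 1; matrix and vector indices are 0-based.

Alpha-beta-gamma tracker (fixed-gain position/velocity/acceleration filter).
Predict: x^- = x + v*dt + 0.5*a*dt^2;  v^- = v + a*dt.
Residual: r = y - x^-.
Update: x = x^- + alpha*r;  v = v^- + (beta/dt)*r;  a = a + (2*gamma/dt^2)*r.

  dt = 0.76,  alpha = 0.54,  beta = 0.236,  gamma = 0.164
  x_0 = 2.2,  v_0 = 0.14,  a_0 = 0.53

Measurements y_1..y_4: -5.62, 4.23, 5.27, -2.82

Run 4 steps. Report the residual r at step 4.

step 1: x_pred=2.4595  r=-8.0795  x^+=-1.9034  v^+=-1.9661  a^+=-4.0581
step 2: x_pred=-4.5696  r=8.7996  x^+=0.1822  v^+=-2.3177  a^+=0.9390
step 3: x_pred=-1.3081  r=6.5781  x^+=2.2441  v^+=0.4386  a^+=4.6745
step 4: x_pred=3.9274  r=-6.7474  x^+=0.2838  v^+=1.8959  a^+=0.8428

resid = -6.7474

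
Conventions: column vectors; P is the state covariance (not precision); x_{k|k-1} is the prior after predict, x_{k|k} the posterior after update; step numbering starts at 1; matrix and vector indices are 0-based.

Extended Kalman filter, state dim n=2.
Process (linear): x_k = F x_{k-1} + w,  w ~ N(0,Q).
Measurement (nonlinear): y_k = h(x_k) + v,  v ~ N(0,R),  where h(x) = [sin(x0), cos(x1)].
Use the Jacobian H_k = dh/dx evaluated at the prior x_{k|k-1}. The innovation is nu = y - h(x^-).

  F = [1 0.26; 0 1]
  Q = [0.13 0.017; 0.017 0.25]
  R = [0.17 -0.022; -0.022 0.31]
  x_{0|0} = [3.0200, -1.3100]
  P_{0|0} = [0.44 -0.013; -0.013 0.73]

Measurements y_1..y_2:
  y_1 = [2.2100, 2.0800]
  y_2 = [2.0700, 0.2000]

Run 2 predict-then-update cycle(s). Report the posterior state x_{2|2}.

step 1: x^-=[2.6794, -1.3100]  P^-=[0.6126 0.1938; 0.1938 0.9800]  H_jac=[-0.8951 0.0000; 0.0000 0.9662]  S=[0.6608 -0.1896; -0.1896 1.2248]  K=[-0.8225 0.0256; -0.0426 0.7665]  nu=[1.7641, 1.8221]  x^+=[1.2751, 0.0115]  P^+=[0.1568 0.0269; 0.0269 0.2469]
step 2: x^-=[1.2781, 0.0115]  P^-=[0.3175 0.1081; 0.1081 0.4969]  H_jac=[0.2886 0.0000; 0.0000 -0.0115]  S=[0.1964 -0.0224; -0.0224 0.3101]  K=[0.4698 0.0299; 0.1580 -0.0070]  nu=[1.1125, -0.7999]  x^+=[1.7769, 0.1928]  P^+=[0.2745 0.0936; 0.0936 0.4919]

x_post = [1.7769, 0.1928]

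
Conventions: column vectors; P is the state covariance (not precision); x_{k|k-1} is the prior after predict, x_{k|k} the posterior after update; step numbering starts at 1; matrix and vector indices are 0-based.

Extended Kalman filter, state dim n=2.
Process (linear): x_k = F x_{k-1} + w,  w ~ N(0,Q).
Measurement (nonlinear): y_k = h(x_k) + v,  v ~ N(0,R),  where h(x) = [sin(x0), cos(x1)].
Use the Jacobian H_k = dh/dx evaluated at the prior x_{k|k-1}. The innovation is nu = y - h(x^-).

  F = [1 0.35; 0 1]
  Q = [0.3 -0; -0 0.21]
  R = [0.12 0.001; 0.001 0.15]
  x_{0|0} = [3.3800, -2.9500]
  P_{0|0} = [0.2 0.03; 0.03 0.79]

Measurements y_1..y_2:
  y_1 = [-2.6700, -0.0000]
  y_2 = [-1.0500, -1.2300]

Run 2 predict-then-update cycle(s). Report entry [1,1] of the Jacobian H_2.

H_jac[1,1] = 0.5775

step 1: x^-=[2.3475, -2.9500]  P^-=[0.6178 0.3065; 0.3065 1.0000]  H_jac=[-0.7009 0.0000; 0.0000 0.1904]  S=[0.4235 -0.0399; -0.0399 0.1863]  K=[-1.0134 0.0962; -0.4194 0.9325]  nu=[-3.3832, 0.9817]  x^+=[5.8704, -0.6157]  P^+=[0.1734 0.0705; 0.0705 0.7323]
step 2: x^-=[5.6549, -0.6157]  P^-=[0.6124 0.3268; 0.3268 0.9423]  H_jac=[0.8091 0.0000; 0.0000 0.5775]  S=[0.5209 0.1537; 0.1537 0.4643]  K=[0.9213 0.1015; 0.1793 1.1128]  nu=[-0.4623, -2.0464]  x^+=[5.0213, -2.9758]  P^+=[0.1368 0.0280; 0.0280 0.2893]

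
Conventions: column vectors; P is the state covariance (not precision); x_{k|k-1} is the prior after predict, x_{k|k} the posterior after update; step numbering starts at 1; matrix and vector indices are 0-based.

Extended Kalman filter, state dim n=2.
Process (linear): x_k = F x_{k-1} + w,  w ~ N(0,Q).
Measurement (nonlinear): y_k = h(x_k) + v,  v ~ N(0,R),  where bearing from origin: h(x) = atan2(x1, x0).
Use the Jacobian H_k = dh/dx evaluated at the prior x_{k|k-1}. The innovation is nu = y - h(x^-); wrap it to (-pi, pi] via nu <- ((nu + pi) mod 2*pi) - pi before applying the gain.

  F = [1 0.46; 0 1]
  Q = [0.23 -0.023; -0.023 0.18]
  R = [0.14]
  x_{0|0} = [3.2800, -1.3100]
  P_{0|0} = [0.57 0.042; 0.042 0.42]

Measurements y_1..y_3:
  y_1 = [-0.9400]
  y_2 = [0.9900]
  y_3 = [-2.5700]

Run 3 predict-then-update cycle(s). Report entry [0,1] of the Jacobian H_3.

step 1: x^-=[2.6774, -1.3100]  P^-=[0.9275 0.2122; 0.2122 0.6000]  H_jac=[0.1474 0.3014]  S=[0.2335]  K=[0.8595; 0.9083]  nu=[-0.4850]  x^+=[2.2606, -1.7505]  P^+=[0.7550 0.0299; 0.0299 0.4073]
step 2: x^-=[1.4553, -1.7505]  P^-=[1.0987 0.1943; 0.1943 0.5873]  H_jac=[0.3378 0.2808]  S=[0.3485]  K=[1.2213; 0.6615]  nu=[1.8672]  x^+=[3.7358, -0.5153]  P^+=[0.5788 -0.0873; -0.0873 0.4348]
step 3: x^-=[3.4988, -0.5153]  P^-=[0.8205 0.0897; 0.0897 0.6148]  H_jac=[0.0412 0.2797]  S=[0.1916]  K=[0.3074; 0.9171]  nu=[-2.4238]  x^+=[2.7537, -2.7381]  P^+=[0.8024 0.0357; 0.0357 0.4537]

H_jac[0,1] = 0.2797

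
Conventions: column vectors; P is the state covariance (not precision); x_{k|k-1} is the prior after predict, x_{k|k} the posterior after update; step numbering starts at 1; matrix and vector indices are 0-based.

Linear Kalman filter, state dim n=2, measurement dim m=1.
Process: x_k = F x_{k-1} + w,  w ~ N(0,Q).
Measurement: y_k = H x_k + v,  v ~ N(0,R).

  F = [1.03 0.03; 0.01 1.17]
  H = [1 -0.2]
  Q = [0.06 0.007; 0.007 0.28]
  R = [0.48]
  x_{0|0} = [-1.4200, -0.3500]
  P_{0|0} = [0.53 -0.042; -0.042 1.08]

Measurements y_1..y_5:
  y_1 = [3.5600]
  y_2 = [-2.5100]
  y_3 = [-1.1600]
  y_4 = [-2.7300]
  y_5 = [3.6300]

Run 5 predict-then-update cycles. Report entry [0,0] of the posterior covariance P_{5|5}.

step 1: x^-=[-1.4731, -0.4237]  P^-=[0.6207 -0.0003; -0.0003 1.7575]  S=[1.1711]  K=[0.5300; -0.3004]  nu=[4.9484]  x^+=[1.1497, -1.9101]  P^+=[0.2917 0.1862; 0.1862 1.6518]
step 2: x^-=[1.1269, -2.2233]  P^-=[0.3824 0.2924; 0.2924 2.5456]  S=[0.8473]  K=[0.3823; -0.2558]  nu=[-4.0816]  x^+=[-0.4336, -1.1793]  P^+=[0.2586 0.3753; 0.3753 2.4901]
step 3: x^-=[-0.4819, -1.3842]  P^-=[0.3597 0.5494; 0.5494 3.6976]  S=[0.7679]  K=[0.3254; -0.2476]  nu=[-0.9549]  x^+=[-0.7927, -1.1478]  P^+=[0.2784 0.6113; 0.6113 3.6505]
step 4: x^-=[-0.8509, -1.3508]  P^-=[0.3965 0.8748; 0.8748 5.2915]  S=[0.7382]  K=[0.3001; -0.2486]  nu=[-2.1493]  x^+=[-1.4958, -0.8166]  P^+=[0.3300 0.9299; 0.9299 5.2459]
step 5: x^-=[-1.5651, -0.9704]  P^-=[0.4723 1.3154; 1.3154 7.4829]  S=[0.7254]  K=[0.2884; -0.2498]  nu=[5.0011]  x^+=[-0.1229, -2.2194]  P^+=[0.4120 1.3676; 1.3676 7.4376]

P_post[0,0] = 0.4120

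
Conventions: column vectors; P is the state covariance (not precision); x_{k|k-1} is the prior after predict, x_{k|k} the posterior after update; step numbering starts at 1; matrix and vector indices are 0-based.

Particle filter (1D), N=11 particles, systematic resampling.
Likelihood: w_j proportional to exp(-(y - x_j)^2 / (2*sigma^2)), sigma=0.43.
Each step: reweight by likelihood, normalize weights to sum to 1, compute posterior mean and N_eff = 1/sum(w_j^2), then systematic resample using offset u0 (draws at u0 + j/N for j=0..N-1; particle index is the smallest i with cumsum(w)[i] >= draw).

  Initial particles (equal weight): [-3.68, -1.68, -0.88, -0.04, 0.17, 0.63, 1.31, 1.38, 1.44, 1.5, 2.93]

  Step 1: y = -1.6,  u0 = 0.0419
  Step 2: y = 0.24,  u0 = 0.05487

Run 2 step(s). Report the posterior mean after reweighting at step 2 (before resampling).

post_mean = -0.8850

step 1: w=[0.0000, 0.7987, 0.2000, 0.0011, 0.0002, 0.0000, 0.0000, 0.0000, 0.0000, 0.0000, 0.0000]  mean=-1.5178  Neff=1.4752  idx=[1, 1, 1, 1, 1, 1, 1, 1, 1, 2, 2]
step 2: w=[0.0007, 0.0007, 0.0007, 0.0007, 0.0007, 0.0007, 0.0007, 0.0007, 0.0007, 0.4969, 0.4969]  mean=-0.8850  Neff=2.0251  idx=[9, 9, 9, 9, 9, 10, 10, 10, 10, 10, 10]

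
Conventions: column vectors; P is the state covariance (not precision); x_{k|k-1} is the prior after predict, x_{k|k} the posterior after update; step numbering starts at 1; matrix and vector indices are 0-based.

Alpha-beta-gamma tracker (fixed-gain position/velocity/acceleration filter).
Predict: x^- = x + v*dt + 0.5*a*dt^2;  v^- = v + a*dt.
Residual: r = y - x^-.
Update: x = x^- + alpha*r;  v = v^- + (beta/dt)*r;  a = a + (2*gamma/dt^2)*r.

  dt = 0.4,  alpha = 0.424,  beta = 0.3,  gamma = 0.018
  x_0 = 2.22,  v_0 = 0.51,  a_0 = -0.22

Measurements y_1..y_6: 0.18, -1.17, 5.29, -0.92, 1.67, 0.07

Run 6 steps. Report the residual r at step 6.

step 1: x_pred=2.4064  r=-2.2264  x^+=1.4624  v^+=-1.2478  a^+=-0.7209
step 2: x_pred=0.9056  r=-2.0756  x^+=0.0256  v^+=-3.0929  a^+=-1.1880
step 3: x_pred=-1.3066  r=6.5966  x^+=1.4903  v^+=1.3794  a^+=0.2963
step 4: x_pred=2.0658  r=-2.9858  x^+=0.7998  v^+=-0.7414  a^+=-0.3755
step 5: x_pred=0.4732  r=1.1968  x^+=0.9807  v^+=0.0060  a^+=-0.1062
step 6: x_pred=0.9745  r=-0.9045  x^+=0.5910  v^+=-0.7149  a^+=-0.3098

resid = -0.9045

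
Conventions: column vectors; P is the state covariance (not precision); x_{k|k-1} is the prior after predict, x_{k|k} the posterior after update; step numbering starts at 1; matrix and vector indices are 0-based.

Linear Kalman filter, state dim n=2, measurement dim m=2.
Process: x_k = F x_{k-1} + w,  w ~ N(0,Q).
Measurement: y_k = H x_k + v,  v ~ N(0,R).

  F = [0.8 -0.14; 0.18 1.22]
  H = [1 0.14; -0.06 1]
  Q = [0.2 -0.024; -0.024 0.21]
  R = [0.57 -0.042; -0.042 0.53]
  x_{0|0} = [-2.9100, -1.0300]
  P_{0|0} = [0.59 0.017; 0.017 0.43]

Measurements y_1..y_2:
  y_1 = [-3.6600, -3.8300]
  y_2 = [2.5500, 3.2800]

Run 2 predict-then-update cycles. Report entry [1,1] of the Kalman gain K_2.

step 1: x^-=[-2.1838, -1.7804]  P^-=[0.5822 0.0037; 0.0037 0.8766]  S=[1.1704 0.0494; 0.0494 1.4082]  K=[0.4996 -0.0397; 0.0818 0.6194]  nu=[-1.2269, -2.1806]  x^+=[-2.7101, -3.2316]  P^+=[0.2899 -0.0246; -0.0246 0.3234]
step 2: x^-=[-1.7157, -4.4303]  P^-=[0.3974 -0.0609; -0.0609 0.6899]  S=[0.9638 -0.0297; -0.0297 1.2286]  K=[0.4016 -0.0593; 0.0544 0.5658]  nu=[4.8859, 7.6074]  x^+=[-0.2045, 0.1398]  P^+=[0.2362 -0.0341; -0.0341 0.2955]

K[1,1] = 0.5658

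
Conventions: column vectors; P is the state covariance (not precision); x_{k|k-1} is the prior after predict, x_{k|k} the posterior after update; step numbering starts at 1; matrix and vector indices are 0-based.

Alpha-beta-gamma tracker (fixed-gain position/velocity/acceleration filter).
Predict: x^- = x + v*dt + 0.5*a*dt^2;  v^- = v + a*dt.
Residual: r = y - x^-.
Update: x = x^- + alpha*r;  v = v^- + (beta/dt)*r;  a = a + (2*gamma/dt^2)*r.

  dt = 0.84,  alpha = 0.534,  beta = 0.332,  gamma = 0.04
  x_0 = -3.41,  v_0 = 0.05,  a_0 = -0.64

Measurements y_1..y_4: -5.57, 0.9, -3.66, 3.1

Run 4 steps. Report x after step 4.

x_post = 0.2850

step 1: x_pred=-3.5938  r=-1.9762  x^+=-4.6491  v^+=-1.2687  a^+=-0.8641
step 2: x_pred=-6.0196  r=6.9196  x^+=-2.3245  v^+=0.7404  a^+=-0.0795
step 3: x_pred=-1.7306  r=-1.9294  x^+=-2.7609  v^+=-0.0889  a^+=-0.2983
step 4: x_pred=-2.9409  r=6.0409  x^+=0.2850  v^+=2.0481  a^+=0.3866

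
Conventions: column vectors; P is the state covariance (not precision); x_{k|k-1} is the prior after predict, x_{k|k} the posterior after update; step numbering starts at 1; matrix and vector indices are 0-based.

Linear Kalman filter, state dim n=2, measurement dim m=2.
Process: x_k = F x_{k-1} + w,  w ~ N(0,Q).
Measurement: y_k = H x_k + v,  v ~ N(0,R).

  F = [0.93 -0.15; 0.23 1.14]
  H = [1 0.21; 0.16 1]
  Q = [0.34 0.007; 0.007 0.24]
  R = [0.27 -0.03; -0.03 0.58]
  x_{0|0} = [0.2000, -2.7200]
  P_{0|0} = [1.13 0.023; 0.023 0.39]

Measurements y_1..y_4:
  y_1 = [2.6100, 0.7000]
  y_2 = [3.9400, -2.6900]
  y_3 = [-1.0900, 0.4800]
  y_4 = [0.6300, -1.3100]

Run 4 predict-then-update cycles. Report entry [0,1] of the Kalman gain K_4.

K[0,1] = -0.0539

step 1: x^-=[0.5940, -3.0548]  P^-=[1.3197 0.2056; 0.2056 0.8187]  S=[1.7122 0.5656; 0.5656 1.4983]  K=[0.8044 -0.0255; 0.0374 0.5543]  nu=[2.6575, 3.6598]  x^+=[2.6384, -0.9269]  P^+=[0.2340 -0.0764; -0.0764 0.3326]
step 2: x^-=[2.5928, -0.4499]  P^-=[0.5712 -0.0781; -0.0781 0.6445]  S=[0.8368 0.1160; 0.1160 1.2141]  K=[0.6703 -0.0531; -0.0038 0.5209]  nu=[1.4417, -2.6550]  x^+=[3.7002, -1.8384]  P^+=[0.2000 -0.0829; -0.0829 0.3155]
step 3: x^-=[3.7170, -1.2447]  P^-=[0.5432 -0.0892; -0.0892 0.6171]  S=[0.8030 0.0943; 0.0943 1.1825]  K=[0.6596 -0.0545; -0.0097 0.5106]  nu=[-4.5456, 1.1300]  x^+=[0.6571, -0.6238]  P^+=[0.1971 -0.0830; -0.0830 0.3097]
step 4: x^-=[0.7047, -0.5600]  P^-=[0.5406 -0.0889; -0.0889 0.6094]  S=[0.8002 0.0926; 0.0926 1.1748]  K=[0.6586 -0.0539; -0.0099 0.5074]  nu=[0.0429, -0.8628]  x^+=[0.7795, -0.9982]  P^+=[0.1968 -0.0825; -0.0825 0.3078]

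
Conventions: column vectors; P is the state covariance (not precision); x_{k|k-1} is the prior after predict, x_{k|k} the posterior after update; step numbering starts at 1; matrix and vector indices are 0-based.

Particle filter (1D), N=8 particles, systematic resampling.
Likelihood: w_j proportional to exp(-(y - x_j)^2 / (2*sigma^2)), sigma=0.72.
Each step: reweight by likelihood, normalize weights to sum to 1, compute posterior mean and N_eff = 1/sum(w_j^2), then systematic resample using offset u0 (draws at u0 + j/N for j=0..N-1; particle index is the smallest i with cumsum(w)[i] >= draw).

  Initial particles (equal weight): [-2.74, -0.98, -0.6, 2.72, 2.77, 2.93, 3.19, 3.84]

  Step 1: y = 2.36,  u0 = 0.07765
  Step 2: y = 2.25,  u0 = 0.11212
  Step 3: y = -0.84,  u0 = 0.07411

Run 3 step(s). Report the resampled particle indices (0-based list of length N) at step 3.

step 1: w=[0.0000, 0.0000, 0.0001, 0.2847, 0.2743, 0.2358, 0.1660, 0.0390]  mean=2.9047  Neff=4.1488  idx=[3, 3, 4, 4, 5, 5, 6, 6]
step 2: w=[0.1528, 0.1528, 0.1456, 0.1456, 0.1210, 0.1210, 0.0806, 0.0806]  mean=2.8612  Neff=7.6124  idx=[0, 1, 2, 3, 4, 5, 6, 7]
step 3: w=[0.2543, 0.2543, 0.1800, 0.1800, 0.0576, 0.0576, 0.0081, 0.0081]  mean=2.7699  Neff=4.9786  idx=[0, 0, 1, 1, 2, 3, 3, 5]

resampled_idx = [0, 0, 1, 1, 2, 3, 3, 5]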